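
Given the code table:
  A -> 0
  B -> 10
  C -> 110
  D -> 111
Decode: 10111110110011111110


Decoding:
10 -> B
111 -> D
110 -> C
110 -> C
0 -> A
111 -> D
111 -> D
10 -> B


Result: BDCCADDB


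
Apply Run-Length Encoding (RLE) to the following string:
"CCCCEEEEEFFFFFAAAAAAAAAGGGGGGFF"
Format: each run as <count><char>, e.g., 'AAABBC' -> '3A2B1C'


Scanning runs left to right:
  i=0: run of 'C' x 4 -> '4C'
  i=4: run of 'E' x 5 -> '5E'
  i=9: run of 'F' x 5 -> '5F'
  i=14: run of 'A' x 9 -> '9A'
  i=23: run of 'G' x 6 -> '6G'
  i=29: run of 'F' x 2 -> '2F'

RLE = 4C5E5F9A6G2F


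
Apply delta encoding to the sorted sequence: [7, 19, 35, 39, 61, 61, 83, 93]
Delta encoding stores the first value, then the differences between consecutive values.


First value: 7
Deltas:
  19 - 7 = 12
  35 - 19 = 16
  39 - 35 = 4
  61 - 39 = 22
  61 - 61 = 0
  83 - 61 = 22
  93 - 83 = 10


Delta encoded: [7, 12, 16, 4, 22, 0, 22, 10]


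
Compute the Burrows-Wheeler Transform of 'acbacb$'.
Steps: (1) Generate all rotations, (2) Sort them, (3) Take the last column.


Rotations (sorted):
  0: $acbacb -> last char: b
  1: acb$acb -> last char: b
  2: acbacb$ -> last char: $
  3: b$acbac -> last char: c
  4: bacb$ac -> last char: c
  5: cb$acba -> last char: a
  6: cbacb$a -> last char: a


BWT = bb$ccaa


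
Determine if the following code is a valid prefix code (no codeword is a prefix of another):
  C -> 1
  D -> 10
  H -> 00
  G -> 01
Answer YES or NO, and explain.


Checking each pair (does one codeword prefix another?):
  C='1' vs D='10': prefix -- VIOLATION

NO -- this is NOT a valid prefix code. C (1) is a prefix of D (10).


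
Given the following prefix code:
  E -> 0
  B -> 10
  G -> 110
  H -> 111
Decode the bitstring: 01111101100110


Decoding step by step:
Bits 0 -> E
Bits 111 -> H
Bits 110 -> G
Bits 110 -> G
Bits 0 -> E
Bits 110 -> G


Decoded message: EHGGEG


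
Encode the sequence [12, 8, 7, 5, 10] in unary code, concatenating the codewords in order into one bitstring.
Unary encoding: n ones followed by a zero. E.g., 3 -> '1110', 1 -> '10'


Encode each number as n ones followed by a terminating 0:
  12 -> 1111111111110 (13 bits)
  8 -> 111111110 (9 bits)
  7 -> 11111110 (8 bits)
  5 -> 111110 (6 bits)
  10 -> 11111111110 (11 bits)
Total length = 13 + 9 + 8 + 6 + 11 = 47 bits.

Unary([12, 8, 7, 5, 10]) = 11111111111101111111101111111011111011111111110 (47 bits)


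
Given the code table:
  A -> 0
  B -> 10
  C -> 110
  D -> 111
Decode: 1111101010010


Decoding:
111 -> D
110 -> C
10 -> B
10 -> B
0 -> A
10 -> B


Result: DCBBAB


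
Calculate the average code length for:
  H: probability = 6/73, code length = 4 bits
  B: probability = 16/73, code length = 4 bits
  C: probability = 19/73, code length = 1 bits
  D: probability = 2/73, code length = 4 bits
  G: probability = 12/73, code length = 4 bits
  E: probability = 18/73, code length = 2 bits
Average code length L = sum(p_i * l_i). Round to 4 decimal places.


Weighted contributions p_i * l_i:
  H: (6/73) * 4 = 24/73
  B: (16/73) * 4 = 64/73
  C: (19/73) * 1 = 19/73
  D: (2/73) * 4 = 8/73
  G: (12/73) * 4 = 48/73
  E: (18/73) * 2 = 36/73
Sum = (24 + 64 + 19 + 8 + 48 + 36)/73 = 199/73

L = 199/73 = 2.7260 bits/symbol


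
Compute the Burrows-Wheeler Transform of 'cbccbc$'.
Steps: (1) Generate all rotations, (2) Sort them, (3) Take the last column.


Rotations (sorted):
  0: $cbccbc -> last char: c
  1: bc$cbcc -> last char: c
  2: bccbc$c -> last char: c
  3: c$cbccb -> last char: b
  4: cbc$cbc -> last char: c
  5: cbccbc$ -> last char: $
  6: ccbc$cb -> last char: b


BWT = cccbc$b


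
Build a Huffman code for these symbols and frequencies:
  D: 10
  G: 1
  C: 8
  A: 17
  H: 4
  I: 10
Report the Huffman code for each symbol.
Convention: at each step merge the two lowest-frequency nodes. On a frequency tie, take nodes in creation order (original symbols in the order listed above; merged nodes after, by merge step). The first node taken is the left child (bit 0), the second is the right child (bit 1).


Huffman tree construction:
Step 1: Merge G(1) + H(4) = 5
Step 2: Merge (G+H)(5) + C(8) = 13
Step 3: Merge D(10) + I(10) = 20
Step 4: Merge ((G+H)+C)(13) + A(17) = 30
Step 5: Merge (D+I)(20) + (((G+H)+C)+A)(30) = 50
Read each symbol's code off the tree from the root (left child = 0, right child = 1).

Codes:
  D: 00 (length 2)
  G: 1000 (length 4)
  C: 101 (length 3)
  A: 11 (length 2)
  H: 1001 (length 4)
  I: 01 (length 2)
Average code length: 118/50 = 2.3600 bits/symbol


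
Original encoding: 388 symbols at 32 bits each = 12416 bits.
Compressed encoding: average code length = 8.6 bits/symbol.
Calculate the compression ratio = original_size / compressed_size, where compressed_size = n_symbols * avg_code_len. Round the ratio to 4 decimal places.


original_size = n_symbols * orig_bits = 388 * 32 = 12416 bits
compressed_size = n_symbols * avg_code_len = 388 * 8.6 = 3336.8 bits
ratio = original_size / compressed_size = 12416 / 3336.8 = 3.7209

Compression ratio = 3.7209


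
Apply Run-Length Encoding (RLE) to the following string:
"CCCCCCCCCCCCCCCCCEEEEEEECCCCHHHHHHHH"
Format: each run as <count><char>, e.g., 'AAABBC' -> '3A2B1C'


Scanning runs left to right:
  i=0: run of 'C' x 17 -> '17C'
  i=17: run of 'E' x 7 -> '7E'
  i=24: run of 'C' x 4 -> '4C'
  i=28: run of 'H' x 8 -> '8H'

RLE = 17C7E4C8H


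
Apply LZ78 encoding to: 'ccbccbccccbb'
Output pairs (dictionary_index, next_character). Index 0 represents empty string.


LZ78 encoding steps:
Dictionary: {0: ''}
Step 1: w='' (idx 0), next='c' -> output (0, 'c'), add 'c' as idx 1
Step 2: w='c' (idx 1), next='b' -> output (1, 'b'), add 'cb' as idx 2
Step 3: w='c' (idx 1), next='c' -> output (1, 'c'), add 'cc' as idx 3
Step 4: w='' (idx 0), next='b' -> output (0, 'b'), add 'b' as idx 4
Step 5: w='cc' (idx 3), next='c' -> output (3, 'c'), add 'ccc' as idx 5
Step 6: w='cb' (idx 2), next='b' -> output (2, 'b'), add 'cbb' as idx 6


Encoded: [(0, 'c'), (1, 'b'), (1, 'c'), (0, 'b'), (3, 'c'), (2, 'b')]


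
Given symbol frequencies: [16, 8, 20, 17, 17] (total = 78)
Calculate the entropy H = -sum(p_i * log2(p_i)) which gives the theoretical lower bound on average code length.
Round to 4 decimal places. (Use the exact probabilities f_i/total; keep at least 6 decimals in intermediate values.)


Per-symbol terms -p_i * log2(p_i) with p_i = f_i/78:
  p = 16/78 = 0.205128: log2(p) = -2.285402, -p*log2(p) = 0.468800
  p = 8/78 = 0.102564: log2(p) = -3.285402, -p*log2(p) = 0.336964
  p = 20/78 = 0.256410: log2(p) = -1.963474, -p*log2(p) = 0.503455
  p = 17/78 = 0.217949: log2(p) = -2.197939, -p*log2(p) = 0.479038
  p = 17/78 = 0.217949: log2(p) = -2.197939, -p*log2(p) = 0.479038
H = 0.468800 + 0.336964 + 0.503455 + 0.479038 + 0.479038 = 2.267295

H = 2.2673 bits/symbol


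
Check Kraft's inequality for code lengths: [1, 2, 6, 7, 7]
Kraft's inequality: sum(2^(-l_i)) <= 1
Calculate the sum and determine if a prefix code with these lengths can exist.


Sum = 2^(-1) + 2^(-2) + 2^(-6) + 2^(-7) + 2^(-7)
    = 0.5 + 0.25 + 0.015625 + 0.0078125 + 0.0078125
    = 100/128 = 0.78125
Since 0.78125 <= 1, Kraft's inequality IS satisfied.
A prefix code with these lengths CAN exist.

Kraft sum = 0.78125. Satisfied.


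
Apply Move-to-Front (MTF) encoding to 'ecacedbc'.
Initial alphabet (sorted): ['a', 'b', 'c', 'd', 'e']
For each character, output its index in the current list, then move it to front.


MTF encoding:
'e': index 4 in ['a', 'b', 'c', 'd', 'e'] -> ['e', 'a', 'b', 'c', 'd']
'c': index 3 in ['e', 'a', 'b', 'c', 'd'] -> ['c', 'e', 'a', 'b', 'd']
'a': index 2 in ['c', 'e', 'a', 'b', 'd'] -> ['a', 'c', 'e', 'b', 'd']
'c': index 1 in ['a', 'c', 'e', 'b', 'd'] -> ['c', 'a', 'e', 'b', 'd']
'e': index 2 in ['c', 'a', 'e', 'b', 'd'] -> ['e', 'c', 'a', 'b', 'd']
'd': index 4 in ['e', 'c', 'a', 'b', 'd'] -> ['d', 'e', 'c', 'a', 'b']
'b': index 4 in ['d', 'e', 'c', 'a', 'b'] -> ['b', 'd', 'e', 'c', 'a']
'c': index 3 in ['b', 'd', 'e', 'c', 'a'] -> ['c', 'b', 'd', 'e', 'a']


Output: [4, 3, 2, 1, 2, 4, 4, 3]


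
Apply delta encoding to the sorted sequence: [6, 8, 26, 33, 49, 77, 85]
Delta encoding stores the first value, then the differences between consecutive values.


First value: 6
Deltas:
  8 - 6 = 2
  26 - 8 = 18
  33 - 26 = 7
  49 - 33 = 16
  77 - 49 = 28
  85 - 77 = 8


Delta encoded: [6, 2, 18, 7, 16, 28, 8]


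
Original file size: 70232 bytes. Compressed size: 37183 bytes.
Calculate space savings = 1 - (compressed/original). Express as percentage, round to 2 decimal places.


ratio = compressed/original = 37183/70232 = 0.529431
savings = 1 - ratio = 1 - 0.529431 = 0.470569
as a percentage: 0.470569 * 100 = 47.06%

Space savings = 1 - 37183/70232 = 47.06%


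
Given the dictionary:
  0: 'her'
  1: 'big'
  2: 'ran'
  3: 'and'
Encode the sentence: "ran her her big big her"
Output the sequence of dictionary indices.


Look up each word in the dictionary:
  'ran' -> 2
  'her' -> 0
  'her' -> 0
  'big' -> 1
  'big' -> 1
  'her' -> 0

Encoded: [2, 0, 0, 1, 1, 0]


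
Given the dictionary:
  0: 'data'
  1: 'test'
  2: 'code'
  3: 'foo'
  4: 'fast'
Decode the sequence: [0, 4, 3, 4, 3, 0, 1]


Look up each index in the dictionary:
  0 -> 'data'
  4 -> 'fast'
  3 -> 'foo'
  4 -> 'fast'
  3 -> 'foo'
  0 -> 'data'
  1 -> 'test'

Decoded: "data fast foo fast foo data test"


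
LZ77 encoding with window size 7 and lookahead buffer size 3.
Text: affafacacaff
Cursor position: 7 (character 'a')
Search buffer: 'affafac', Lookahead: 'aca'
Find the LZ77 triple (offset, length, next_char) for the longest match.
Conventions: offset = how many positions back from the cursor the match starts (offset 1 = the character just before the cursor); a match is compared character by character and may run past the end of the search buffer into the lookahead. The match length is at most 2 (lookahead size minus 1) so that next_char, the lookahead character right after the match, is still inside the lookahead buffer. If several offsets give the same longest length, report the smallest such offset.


Try each offset into the search buffer:
  offset=1 (pos 6, char 'c'): match length 0
  offset=2 (pos 5, char 'a'): match length 2
  offset=3 (pos 4, char 'f'): match length 0
  offset=4 (pos 3, char 'a'): match length 1
  offset=5 (pos 2, char 'f'): match length 0
  offset=6 (pos 1, char 'f'): match length 0
  offset=7 (pos 0, char 'a'): match length 1
Longest match has length 2 at offset 2.
next_char = character at position 7 + 2 = 9 -> 'a'

Best match: offset=2, length=2 (matching 'ac' starting at position 5)
LZ77 triple: (2, 2, 'a')


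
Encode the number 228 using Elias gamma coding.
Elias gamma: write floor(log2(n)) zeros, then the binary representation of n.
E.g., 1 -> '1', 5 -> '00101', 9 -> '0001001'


num_bits = floor(log2(228)) + 1 = 8
leading_zeros = num_bits - 1 = 7
binary(228) = 11100100

Elias gamma(228) = '0000000' + '11100100' = 000000011100100 (15 bits)


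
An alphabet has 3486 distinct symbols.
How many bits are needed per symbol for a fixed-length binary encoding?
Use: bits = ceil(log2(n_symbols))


log2(3486) = 11.7674
Bracket: 2^11 = 2048 < 3486 <= 2^12 = 4096
So ceil(log2(3486)) = 12

bits = ceil(log2(3486)) = ceil(11.7674) = 12 bits


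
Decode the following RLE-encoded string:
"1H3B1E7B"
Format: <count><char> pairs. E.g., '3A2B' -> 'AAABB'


Expanding each <count><char> pair:
  1H -> 'H'
  3B -> 'BBB'
  1E -> 'E'
  7B -> 'BBBBBBB'

Decoded = HBBBEBBBBBBB


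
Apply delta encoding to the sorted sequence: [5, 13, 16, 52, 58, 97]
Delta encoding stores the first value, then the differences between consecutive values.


First value: 5
Deltas:
  13 - 5 = 8
  16 - 13 = 3
  52 - 16 = 36
  58 - 52 = 6
  97 - 58 = 39


Delta encoded: [5, 8, 3, 36, 6, 39]


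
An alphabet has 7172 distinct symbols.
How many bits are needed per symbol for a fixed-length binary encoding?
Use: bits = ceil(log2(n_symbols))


log2(7172) = 12.8082
Bracket: 2^12 = 4096 < 7172 <= 2^13 = 8192
So ceil(log2(7172)) = 13

bits = ceil(log2(7172)) = ceil(12.8082) = 13 bits


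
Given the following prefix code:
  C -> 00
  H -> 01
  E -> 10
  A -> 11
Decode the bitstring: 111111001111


Decoding step by step:
Bits 11 -> A
Bits 11 -> A
Bits 11 -> A
Bits 00 -> C
Bits 11 -> A
Bits 11 -> A


Decoded message: AAACAA


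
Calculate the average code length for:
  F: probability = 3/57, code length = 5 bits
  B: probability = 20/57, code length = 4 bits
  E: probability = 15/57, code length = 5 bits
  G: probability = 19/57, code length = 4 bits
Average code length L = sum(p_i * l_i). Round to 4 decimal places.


Weighted contributions p_i * l_i:
  F: (3/57) * 5 = 15/57
  B: (20/57) * 4 = 80/57
  E: (15/57) * 5 = 75/57
  G: (19/57) * 4 = 76/57
Sum = (15 + 80 + 75 + 76)/57 = 246/57

L = 246/57 = 4.3158 bits/symbol


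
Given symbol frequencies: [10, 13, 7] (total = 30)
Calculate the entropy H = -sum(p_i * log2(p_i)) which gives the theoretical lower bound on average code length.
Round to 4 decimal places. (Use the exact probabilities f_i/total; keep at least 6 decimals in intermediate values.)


Per-symbol terms -p_i * log2(p_i) with p_i = f_i/30:
  p = 10/30 = 0.333333: log2(p) = -1.584963, -p*log2(p) = 0.528321
  p = 13/30 = 0.433333: log2(p) = -1.206451, -p*log2(p) = 0.522795
  p = 7/30 = 0.233333: log2(p) = -2.099536, -p*log2(p) = 0.489892
H = 0.528321 + 0.522795 + 0.489892 = 1.541008

H = 1.541 bits/symbol


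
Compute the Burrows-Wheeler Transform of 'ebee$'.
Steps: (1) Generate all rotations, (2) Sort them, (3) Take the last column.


Rotations (sorted):
  0: $ebee -> last char: e
  1: bee$e -> last char: e
  2: e$ebe -> last char: e
  3: ebee$ -> last char: $
  4: ee$eb -> last char: b


BWT = eee$b


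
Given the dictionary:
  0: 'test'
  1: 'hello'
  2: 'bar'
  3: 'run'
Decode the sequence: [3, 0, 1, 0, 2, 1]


Look up each index in the dictionary:
  3 -> 'run'
  0 -> 'test'
  1 -> 'hello'
  0 -> 'test'
  2 -> 'bar'
  1 -> 'hello'

Decoded: "run test hello test bar hello"


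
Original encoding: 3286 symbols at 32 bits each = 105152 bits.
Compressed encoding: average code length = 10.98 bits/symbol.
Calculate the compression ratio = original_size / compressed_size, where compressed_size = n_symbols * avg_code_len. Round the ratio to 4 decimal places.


original_size = n_symbols * orig_bits = 3286 * 32 = 105152 bits
compressed_size = n_symbols * avg_code_len = 3286 * 10.98 = 36080.28 bits
ratio = original_size / compressed_size = 105152 / 36080.28 = 2.9144

Compression ratio = 2.9144


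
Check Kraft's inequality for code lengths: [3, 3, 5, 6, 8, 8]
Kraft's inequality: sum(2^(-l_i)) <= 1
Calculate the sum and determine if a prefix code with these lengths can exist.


Sum = 2^(-3) + 2^(-3) + 2^(-5) + 2^(-6) + 2^(-8) + 2^(-8)
    = 0.125 + 0.125 + 0.03125 + 0.015625 + 0.00390625 + 0.00390625
    = 78/256 = 0.3046875
Since 0.3046875 <= 1, Kraft's inequality IS satisfied.
A prefix code with these lengths CAN exist.

Kraft sum = 0.3046875. Satisfied.


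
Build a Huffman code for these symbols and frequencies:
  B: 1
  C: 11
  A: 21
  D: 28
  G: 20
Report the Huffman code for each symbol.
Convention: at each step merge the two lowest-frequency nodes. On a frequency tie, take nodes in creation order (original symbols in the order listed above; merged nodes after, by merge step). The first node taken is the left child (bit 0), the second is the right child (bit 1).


Huffman tree construction:
Step 1: Merge B(1) + C(11) = 12
Step 2: Merge (B+C)(12) + G(20) = 32
Step 3: Merge A(21) + D(28) = 49
Step 4: Merge ((B+C)+G)(32) + (A+D)(49) = 81
Read each symbol's code off the tree from the root (left child = 0, right child = 1).

Codes:
  B: 000 (length 3)
  C: 001 (length 3)
  A: 10 (length 2)
  D: 11 (length 2)
  G: 01 (length 2)
Average code length: 174/81 = 2.1481 bits/symbol


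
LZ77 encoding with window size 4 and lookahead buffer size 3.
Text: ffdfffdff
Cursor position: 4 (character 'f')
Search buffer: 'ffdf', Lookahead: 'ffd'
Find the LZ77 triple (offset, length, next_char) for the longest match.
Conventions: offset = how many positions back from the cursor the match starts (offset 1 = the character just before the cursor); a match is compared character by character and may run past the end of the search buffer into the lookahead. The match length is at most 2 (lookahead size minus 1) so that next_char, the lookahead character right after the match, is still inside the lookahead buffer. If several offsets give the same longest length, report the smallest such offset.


Try each offset into the search buffer:
  offset=1 (pos 3, char 'f'): match length 2
  offset=2 (pos 2, char 'd'): match length 0
  offset=3 (pos 1, char 'f'): match length 1
  offset=4 (pos 0, char 'f'): match length 2
Longest match has length 2, found at offsets 1, 4; take the smallest, offset 1.
next_char = character at position 4 + 2 = 6 -> 'd'

Best match: offset=1, length=2 (matching 'ff' starting at position 3)
LZ77 triple: (1, 2, 'd')


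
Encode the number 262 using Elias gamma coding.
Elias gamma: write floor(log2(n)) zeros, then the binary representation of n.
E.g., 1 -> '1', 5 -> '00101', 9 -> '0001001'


num_bits = floor(log2(262)) + 1 = 9
leading_zeros = num_bits - 1 = 8
binary(262) = 100000110

Elias gamma(262) = '00000000' + '100000110' = 00000000100000110 (17 bits)


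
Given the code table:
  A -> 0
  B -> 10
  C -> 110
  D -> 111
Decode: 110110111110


Decoding:
110 -> C
110 -> C
111 -> D
110 -> C


Result: CCDC


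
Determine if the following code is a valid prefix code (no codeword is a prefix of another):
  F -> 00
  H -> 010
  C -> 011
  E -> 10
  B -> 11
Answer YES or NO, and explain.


Checking each pair (does one codeword prefix another?):
  F='00' vs H='010': no prefix
  F='00' vs C='011': no prefix
  F='00' vs E='10': no prefix
  F='00' vs B='11': no prefix
  H='010' vs F='00': no prefix
  H='010' vs C='011': no prefix
  H='010' vs E='10': no prefix
  H='010' vs B='11': no prefix
  C='011' vs F='00': no prefix
  C='011' vs H='010': no prefix
  C='011' vs E='10': no prefix
  C='011' vs B='11': no prefix
  E='10' vs F='00': no prefix
  E='10' vs H='010': no prefix
  E='10' vs C='011': no prefix
  E='10' vs B='11': no prefix
  B='11' vs F='00': no prefix
  B='11' vs H='010': no prefix
  B='11' vs C='011': no prefix
  B='11' vs E='10': no prefix
No violation found over all pairs.

YES -- this is a valid prefix code. No codeword is a prefix of any other codeword.


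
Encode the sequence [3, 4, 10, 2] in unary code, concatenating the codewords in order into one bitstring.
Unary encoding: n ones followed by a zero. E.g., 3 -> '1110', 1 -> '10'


Encode each number as n ones followed by a terminating 0:
  3 -> 1110 (4 bits)
  4 -> 11110 (5 bits)
  10 -> 11111111110 (11 bits)
  2 -> 110 (3 bits)
Total length = 4 + 5 + 11 + 3 = 23 bits.

Unary([3, 4, 10, 2]) = 11101111011111111110110 (23 bits)


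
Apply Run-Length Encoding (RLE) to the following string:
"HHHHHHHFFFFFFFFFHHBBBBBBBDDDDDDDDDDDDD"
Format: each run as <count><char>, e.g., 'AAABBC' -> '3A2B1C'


Scanning runs left to right:
  i=0: run of 'H' x 7 -> '7H'
  i=7: run of 'F' x 9 -> '9F'
  i=16: run of 'H' x 2 -> '2H'
  i=18: run of 'B' x 7 -> '7B'
  i=25: run of 'D' x 13 -> '13D'

RLE = 7H9F2H7B13D


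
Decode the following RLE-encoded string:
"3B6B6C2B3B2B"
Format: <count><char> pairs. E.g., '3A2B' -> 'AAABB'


Expanding each <count><char> pair:
  3B -> 'BBB'
  6B -> 'BBBBBB'
  6C -> 'CCCCCC'
  2B -> 'BB'
  3B -> 'BBB'
  2B -> 'BB'

Decoded = BBBBBBBBBCCCCCCBBBBBBB


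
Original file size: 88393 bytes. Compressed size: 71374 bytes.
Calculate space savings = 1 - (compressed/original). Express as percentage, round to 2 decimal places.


ratio = compressed/original = 71374/88393 = 0.807462
savings = 1 - ratio = 1 - 0.807462 = 0.192538
as a percentage: 0.192538 * 100 = 19.25%

Space savings = 1 - 71374/88393 = 19.25%


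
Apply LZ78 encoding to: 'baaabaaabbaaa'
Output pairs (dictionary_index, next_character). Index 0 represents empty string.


LZ78 encoding steps:
Dictionary: {0: ''}
Step 1: w='' (idx 0), next='b' -> output (0, 'b'), add 'b' as idx 1
Step 2: w='' (idx 0), next='a' -> output (0, 'a'), add 'a' as idx 2
Step 3: w='a' (idx 2), next='a' -> output (2, 'a'), add 'aa' as idx 3
Step 4: w='b' (idx 1), next='a' -> output (1, 'a'), add 'ba' as idx 4
Step 5: w='aa' (idx 3), next='b' -> output (3, 'b'), add 'aab' as idx 5
Step 6: w='ba' (idx 4), next='a' -> output (4, 'a'), add 'baa' as idx 6
Step 7: w='a' (idx 2), end of input -> output (2, '')


Encoded: [(0, 'b'), (0, 'a'), (2, 'a'), (1, 'a'), (3, 'b'), (4, 'a'), (2, '')]


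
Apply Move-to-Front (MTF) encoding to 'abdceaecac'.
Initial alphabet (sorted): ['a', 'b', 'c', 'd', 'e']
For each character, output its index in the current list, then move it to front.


MTF encoding:
'a': index 0 in ['a', 'b', 'c', 'd', 'e'] -> ['a', 'b', 'c', 'd', 'e']
'b': index 1 in ['a', 'b', 'c', 'd', 'e'] -> ['b', 'a', 'c', 'd', 'e']
'd': index 3 in ['b', 'a', 'c', 'd', 'e'] -> ['d', 'b', 'a', 'c', 'e']
'c': index 3 in ['d', 'b', 'a', 'c', 'e'] -> ['c', 'd', 'b', 'a', 'e']
'e': index 4 in ['c', 'd', 'b', 'a', 'e'] -> ['e', 'c', 'd', 'b', 'a']
'a': index 4 in ['e', 'c', 'd', 'b', 'a'] -> ['a', 'e', 'c', 'd', 'b']
'e': index 1 in ['a', 'e', 'c', 'd', 'b'] -> ['e', 'a', 'c', 'd', 'b']
'c': index 2 in ['e', 'a', 'c', 'd', 'b'] -> ['c', 'e', 'a', 'd', 'b']
'a': index 2 in ['c', 'e', 'a', 'd', 'b'] -> ['a', 'c', 'e', 'd', 'b']
'c': index 1 in ['a', 'c', 'e', 'd', 'b'] -> ['c', 'a', 'e', 'd', 'b']


Output: [0, 1, 3, 3, 4, 4, 1, 2, 2, 1]


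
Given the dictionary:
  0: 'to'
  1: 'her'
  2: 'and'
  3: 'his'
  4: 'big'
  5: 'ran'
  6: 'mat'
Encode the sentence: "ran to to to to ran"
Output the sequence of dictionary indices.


Look up each word in the dictionary:
  'ran' -> 5
  'to' -> 0
  'to' -> 0
  'to' -> 0
  'to' -> 0
  'ran' -> 5

Encoded: [5, 0, 0, 0, 0, 5]


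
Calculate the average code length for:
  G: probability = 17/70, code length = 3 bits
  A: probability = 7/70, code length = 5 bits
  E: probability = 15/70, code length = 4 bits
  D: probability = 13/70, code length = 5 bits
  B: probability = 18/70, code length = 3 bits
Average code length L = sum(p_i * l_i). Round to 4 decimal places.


Weighted contributions p_i * l_i:
  G: (17/70) * 3 = 51/70
  A: (7/70) * 5 = 35/70
  E: (15/70) * 4 = 60/70
  D: (13/70) * 5 = 65/70
  B: (18/70) * 3 = 54/70
Sum = (51 + 35 + 60 + 65 + 54)/70 = 265/70

L = 265/70 = 3.7857 bits/symbol


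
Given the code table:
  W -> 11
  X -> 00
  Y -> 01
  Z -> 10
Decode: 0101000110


Decoding:
01 -> Y
01 -> Y
00 -> X
01 -> Y
10 -> Z


Result: YYXYZ


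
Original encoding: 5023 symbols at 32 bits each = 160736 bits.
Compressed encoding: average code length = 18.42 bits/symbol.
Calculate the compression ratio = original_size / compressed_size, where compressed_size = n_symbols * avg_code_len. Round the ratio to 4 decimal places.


original_size = n_symbols * orig_bits = 5023 * 32 = 160736 bits
compressed_size = n_symbols * avg_code_len = 5023 * 18.42 = 92523.66 bits
ratio = original_size / compressed_size = 160736 / 92523.66 = 1.7372

Compression ratio = 1.7372


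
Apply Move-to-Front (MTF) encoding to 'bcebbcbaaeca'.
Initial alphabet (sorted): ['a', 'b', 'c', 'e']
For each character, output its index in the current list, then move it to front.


MTF encoding:
'b': index 1 in ['a', 'b', 'c', 'e'] -> ['b', 'a', 'c', 'e']
'c': index 2 in ['b', 'a', 'c', 'e'] -> ['c', 'b', 'a', 'e']
'e': index 3 in ['c', 'b', 'a', 'e'] -> ['e', 'c', 'b', 'a']
'b': index 2 in ['e', 'c', 'b', 'a'] -> ['b', 'e', 'c', 'a']
'b': index 0 in ['b', 'e', 'c', 'a'] -> ['b', 'e', 'c', 'a']
'c': index 2 in ['b', 'e', 'c', 'a'] -> ['c', 'b', 'e', 'a']
'b': index 1 in ['c', 'b', 'e', 'a'] -> ['b', 'c', 'e', 'a']
'a': index 3 in ['b', 'c', 'e', 'a'] -> ['a', 'b', 'c', 'e']
'a': index 0 in ['a', 'b', 'c', 'e'] -> ['a', 'b', 'c', 'e']
'e': index 3 in ['a', 'b', 'c', 'e'] -> ['e', 'a', 'b', 'c']
'c': index 3 in ['e', 'a', 'b', 'c'] -> ['c', 'e', 'a', 'b']
'a': index 2 in ['c', 'e', 'a', 'b'] -> ['a', 'c', 'e', 'b']


Output: [1, 2, 3, 2, 0, 2, 1, 3, 0, 3, 3, 2]


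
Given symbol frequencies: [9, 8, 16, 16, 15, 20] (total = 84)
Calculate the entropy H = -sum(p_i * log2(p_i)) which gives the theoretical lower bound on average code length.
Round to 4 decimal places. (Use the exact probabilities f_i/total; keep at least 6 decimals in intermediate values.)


Per-symbol terms -p_i * log2(p_i) with p_i = f_i/84:
  p = 9/84 = 0.107143: log2(p) = -3.222392, -p*log2(p) = 0.345256
  p = 8/84 = 0.095238: log2(p) = -3.392317, -p*log2(p) = 0.323078
  p = 16/84 = 0.190476: log2(p) = -2.392317, -p*log2(p) = 0.455680
  p = 16/84 = 0.190476: log2(p) = -2.392317, -p*log2(p) = 0.455680
  p = 15/84 = 0.178571: log2(p) = -2.485427, -p*log2(p) = 0.443826
  p = 20/84 = 0.238095: log2(p) = -2.070389, -p*log2(p) = 0.492950
H = 0.345256 + 0.323078 + 0.455680 + 0.455680 + 0.443826 + 0.492950 = 2.516470

H = 2.5165 bits/symbol


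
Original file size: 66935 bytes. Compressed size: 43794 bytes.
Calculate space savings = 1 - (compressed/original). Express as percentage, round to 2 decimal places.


ratio = compressed/original = 43794/66935 = 0.654277
savings = 1 - ratio = 1 - 0.654277 = 0.345723
as a percentage: 0.345723 * 100 = 34.57%

Space savings = 1 - 43794/66935 = 34.57%


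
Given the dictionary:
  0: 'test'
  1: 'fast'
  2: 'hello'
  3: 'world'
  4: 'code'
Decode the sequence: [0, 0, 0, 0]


Look up each index in the dictionary:
  0 -> 'test'
  0 -> 'test'
  0 -> 'test'
  0 -> 'test'

Decoded: "test test test test"


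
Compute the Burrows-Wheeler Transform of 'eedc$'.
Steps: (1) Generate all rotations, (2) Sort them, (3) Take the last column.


Rotations (sorted):
  0: $eedc -> last char: c
  1: c$eed -> last char: d
  2: dc$ee -> last char: e
  3: edc$e -> last char: e
  4: eedc$ -> last char: $


BWT = cdee$


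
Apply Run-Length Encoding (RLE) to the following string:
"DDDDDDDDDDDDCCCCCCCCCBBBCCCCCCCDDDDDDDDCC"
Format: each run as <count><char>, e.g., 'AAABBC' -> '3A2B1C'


Scanning runs left to right:
  i=0: run of 'D' x 12 -> '12D'
  i=12: run of 'C' x 9 -> '9C'
  i=21: run of 'B' x 3 -> '3B'
  i=24: run of 'C' x 7 -> '7C'
  i=31: run of 'D' x 8 -> '8D'
  i=39: run of 'C' x 2 -> '2C'

RLE = 12D9C3B7C8D2C


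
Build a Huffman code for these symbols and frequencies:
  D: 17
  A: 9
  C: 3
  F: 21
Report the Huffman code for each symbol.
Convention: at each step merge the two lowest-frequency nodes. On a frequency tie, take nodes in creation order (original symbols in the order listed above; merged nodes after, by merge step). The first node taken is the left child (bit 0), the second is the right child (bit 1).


Huffman tree construction:
Step 1: Merge C(3) + A(9) = 12
Step 2: Merge (C+A)(12) + D(17) = 29
Step 3: Merge F(21) + ((C+A)+D)(29) = 50
Read each symbol's code off the tree from the root (left child = 0, right child = 1).

Codes:
  D: 11 (length 2)
  A: 101 (length 3)
  C: 100 (length 3)
  F: 0 (length 1)
Average code length: 91/50 = 1.8200 bits/symbol


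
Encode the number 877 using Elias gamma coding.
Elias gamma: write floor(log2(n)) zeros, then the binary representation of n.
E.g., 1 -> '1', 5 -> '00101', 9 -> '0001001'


num_bits = floor(log2(877)) + 1 = 10
leading_zeros = num_bits - 1 = 9
binary(877) = 1101101101

Elias gamma(877) = '000000000' + '1101101101' = 0000000001101101101 (19 bits)


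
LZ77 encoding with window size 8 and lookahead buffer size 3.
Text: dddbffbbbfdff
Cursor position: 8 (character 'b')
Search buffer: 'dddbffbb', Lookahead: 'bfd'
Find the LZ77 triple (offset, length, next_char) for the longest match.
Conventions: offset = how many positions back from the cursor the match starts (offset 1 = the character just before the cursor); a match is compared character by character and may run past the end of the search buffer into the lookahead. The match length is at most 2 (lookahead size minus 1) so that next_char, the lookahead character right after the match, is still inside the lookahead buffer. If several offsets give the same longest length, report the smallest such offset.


Try each offset into the search buffer:
  offset=1 (pos 7, char 'b'): match length 1
  offset=2 (pos 6, char 'b'): match length 1
  offset=3 (pos 5, char 'f'): match length 0
  offset=4 (pos 4, char 'f'): match length 0
  offset=5 (pos 3, char 'b'): match length 2
  offset=6 (pos 2, char 'd'): match length 0
  offset=7 (pos 1, char 'd'): match length 0
  offset=8 (pos 0, char 'd'): match length 0
Longest match has length 2 at offset 5.
next_char = character at position 8 + 2 = 10 -> 'd'

Best match: offset=5, length=2 (matching 'bf' starting at position 3)
LZ77 triple: (5, 2, 'd')


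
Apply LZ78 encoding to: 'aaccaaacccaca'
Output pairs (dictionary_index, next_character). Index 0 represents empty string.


LZ78 encoding steps:
Dictionary: {0: ''}
Step 1: w='' (idx 0), next='a' -> output (0, 'a'), add 'a' as idx 1
Step 2: w='a' (idx 1), next='c' -> output (1, 'c'), add 'ac' as idx 2
Step 3: w='' (idx 0), next='c' -> output (0, 'c'), add 'c' as idx 3
Step 4: w='a' (idx 1), next='a' -> output (1, 'a'), add 'aa' as idx 4
Step 5: w='ac' (idx 2), next='c' -> output (2, 'c'), add 'acc' as idx 5
Step 6: w='c' (idx 3), next='a' -> output (3, 'a'), add 'ca' as idx 6
Step 7: w='ca' (idx 6), end of input -> output (6, '')


Encoded: [(0, 'a'), (1, 'c'), (0, 'c'), (1, 'a'), (2, 'c'), (3, 'a'), (6, '')]


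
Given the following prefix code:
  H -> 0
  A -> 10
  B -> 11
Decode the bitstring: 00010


Decoding step by step:
Bits 0 -> H
Bits 0 -> H
Bits 0 -> H
Bits 10 -> A


Decoded message: HHHA


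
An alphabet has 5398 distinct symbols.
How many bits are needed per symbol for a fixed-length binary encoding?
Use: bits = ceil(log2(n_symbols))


log2(5398) = 12.3982
Bracket: 2^12 = 4096 < 5398 <= 2^13 = 8192
So ceil(log2(5398)) = 13

bits = ceil(log2(5398)) = ceil(12.3982) = 13 bits


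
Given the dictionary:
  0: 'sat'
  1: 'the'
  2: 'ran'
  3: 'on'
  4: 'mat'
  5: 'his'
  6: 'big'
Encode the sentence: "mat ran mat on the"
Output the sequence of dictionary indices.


Look up each word in the dictionary:
  'mat' -> 4
  'ran' -> 2
  'mat' -> 4
  'on' -> 3
  'the' -> 1

Encoded: [4, 2, 4, 3, 1]


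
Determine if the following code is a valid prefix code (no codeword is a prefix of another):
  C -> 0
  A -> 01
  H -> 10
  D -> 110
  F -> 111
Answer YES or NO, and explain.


Checking each pair (does one codeword prefix another?):
  C='0' vs A='01': prefix -- VIOLATION

NO -- this is NOT a valid prefix code. C (0) is a prefix of A (01).


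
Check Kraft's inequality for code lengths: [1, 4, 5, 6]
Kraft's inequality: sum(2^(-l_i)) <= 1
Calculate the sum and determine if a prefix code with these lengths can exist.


Sum = 2^(-1) + 2^(-4) + 2^(-5) + 2^(-6)
    = 0.5 + 0.0625 + 0.03125 + 0.015625
    = 39/64 = 0.609375
Since 0.609375 <= 1, Kraft's inequality IS satisfied.
A prefix code with these lengths CAN exist.

Kraft sum = 0.609375. Satisfied.


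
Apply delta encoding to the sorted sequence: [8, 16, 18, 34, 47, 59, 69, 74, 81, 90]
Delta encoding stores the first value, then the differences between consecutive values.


First value: 8
Deltas:
  16 - 8 = 8
  18 - 16 = 2
  34 - 18 = 16
  47 - 34 = 13
  59 - 47 = 12
  69 - 59 = 10
  74 - 69 = 5
  81 - 74 = 7
  90 - 81 = 9


Delta encoded: [8, 8, 2, 16, 13, 12, 10, 5, 7, 9]


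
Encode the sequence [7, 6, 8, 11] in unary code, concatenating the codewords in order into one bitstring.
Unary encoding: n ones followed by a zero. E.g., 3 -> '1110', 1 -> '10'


Encode each number as n ones followed by a terminating 0:
  7 -> 11111110 (8 bits)
  6 -> 1111110 (7 bits)
  8 -> 111111110 (9 bits)
  11 -> 111111111110 (12 bits)
Total length = 8 + 7 + 9 + 12 = 36 bits.

Unary([7, 6, 8, 11]) = 111111101111110111111110111111111110 (36 bits)


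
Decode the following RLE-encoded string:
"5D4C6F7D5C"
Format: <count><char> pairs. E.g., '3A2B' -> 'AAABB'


Expanding each <count><char> pair:
  5D -> 'DDDDD'
  4C -> 'CCCC'
  6F -> 'FFFFFF'
  7D -> 'DDDDDDD'
  5C -> 'CCCCC'

Decoded = DDDDDCCCCFFFFFFDDDDDDDCCCCC


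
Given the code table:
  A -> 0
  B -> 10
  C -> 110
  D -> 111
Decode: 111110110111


Decoding:
111 -> D
110 -> C
110 -> C
111 -> D


Result: DCCD


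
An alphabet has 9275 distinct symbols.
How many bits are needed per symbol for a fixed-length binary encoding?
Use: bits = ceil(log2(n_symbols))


log2(9275) = 13.1791
Bracket: 2^13 = 8192 < 9275 <= 2^14 = 16384
So ceil(log2(9275)) = 14

bits = ceil(log2(9275)) = ceil(13.1791) = 14 bits


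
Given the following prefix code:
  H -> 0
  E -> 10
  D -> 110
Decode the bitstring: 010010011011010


Decoding step by step:
Bits 0 -> H
Bits 10 -> E
Bits 0 -> H
Bits 10 -> E
Bits 0 -> H
Bits 110 -> D
Bits 110 -> D
Bits 10 -> E


Decoded message: HEHEHDDE


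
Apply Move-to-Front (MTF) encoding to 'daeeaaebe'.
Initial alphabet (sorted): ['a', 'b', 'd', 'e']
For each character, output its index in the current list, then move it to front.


MTF encoding:
'd': index 2 in ['a', 'b', 'd', 'e'] -> ['d', 'a', 'b', 'e']
'a': index 1 in ['d', 'a', 'b', 'e'] -> ['a', 'd', 'b', 'e']
'e': index 3 in ['a', 'd', 'b', 'e'] -> ['e', 'a', 'd', 'b']
'e': index 0 in ['e', 'a', 'd', 'b'] -> ['e', 'a', 'd', 'b']
'a': index 1 in ['e', 'a', 'd', 'b'] -> ['a', 'e', 'd', 'b']
'a': index 0 in ['a', 'e', 'd', 'b'] -> ['a', 'e', 'd', 'b']
'e': index 1 in ['a', 'e', 'd', 'b'] -> ['e', 'a', 'd', 'b']
'b': index 3 in ['e', 'a', 'd', 'b'] -> ['b', 'e', 'a', 'd']
'e': index 1 in ['b', 'e', 'a', 'd'] -> ['e', 'b', 'a', 'd']


Output: [2, 1, 3, 0, 1, 0, 1, 3, 1]


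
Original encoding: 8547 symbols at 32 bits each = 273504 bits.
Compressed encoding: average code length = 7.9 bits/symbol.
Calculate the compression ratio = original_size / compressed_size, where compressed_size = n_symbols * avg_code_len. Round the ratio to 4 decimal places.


original_size = n_symbols * orig_bits = 8547 * 32 = 273504 bits
compressed_size = n_symbols * avg_code_len = 8547 * 7.9 = 67521.3 bits
ratio = original_size / compressed_size = 273504 / 67521.3 = 4.0506

Compression ratio = 4.0506


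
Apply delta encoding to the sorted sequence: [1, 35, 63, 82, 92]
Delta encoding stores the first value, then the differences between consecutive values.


First value: 1
Deltas:
  35 - 1 = 34
  63 - 35 = 28
  82 - 63 = 19
  92 - 82 = 10


Delta encoded: [1, 34, 28, 19, 10]


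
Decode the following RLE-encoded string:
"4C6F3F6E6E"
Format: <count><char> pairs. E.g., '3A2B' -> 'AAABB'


Expanding each <count><char> pair:
  4C -> 'CCCC'
  6F -> 'FFFFFF'
  3F -> 'FFF'
  6E -> 'EEEEEE'
  6E -> 'EEEEEE'

Decoded = CCCCFFFFFFFFFEEEEEEEEEEEE


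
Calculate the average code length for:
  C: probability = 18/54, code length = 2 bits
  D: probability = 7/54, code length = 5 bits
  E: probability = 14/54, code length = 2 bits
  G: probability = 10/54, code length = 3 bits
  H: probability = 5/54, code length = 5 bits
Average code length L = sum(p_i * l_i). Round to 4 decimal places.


Weighted contributions p_i * l_i:
  C: (18/54) * 2 = 36/54
  D: (7/54) * 5 = 35/54
  E: (14/54) * 2 = 28/54
  G: (10/54) * 3 = 30/54
  H: (5/54) * 5 = 25/54
Sum = (36 + 35 + 28 + 30 + 25)/54 = 154/54

L = 154/54 = 2.8519 bits/symbol


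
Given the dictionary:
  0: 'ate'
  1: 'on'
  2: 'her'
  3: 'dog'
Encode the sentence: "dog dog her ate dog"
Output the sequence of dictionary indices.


Look up each word in the dictionary:
  'dog' -> 3
  'dog' -> 3
  'her' -> 2
  'ate' -> 0
  'dog' -> 3

Encoded: [3, 3, 2, 0, 3]


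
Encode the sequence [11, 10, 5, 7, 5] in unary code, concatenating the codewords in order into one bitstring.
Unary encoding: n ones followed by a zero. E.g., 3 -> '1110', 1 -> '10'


Encode each number as n ones followed by a terminating 0:
  11 -> 111111111110 (12 bits)
  10 -> 11111111110 (11 bits)
  5 -> 111110 (6 bits)
  7 -> 11111110 (8 bits)
  5 -> 111110 (6 bits)
Total length = 12 + 11 + 6 + 8 + 6 = 43 bits.

Unary([11, 10, 5, 7, 5]) = 1111111111101111111111011111011111110111110 (43 bits)


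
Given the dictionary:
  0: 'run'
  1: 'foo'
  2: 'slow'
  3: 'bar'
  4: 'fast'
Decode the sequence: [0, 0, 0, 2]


Look up each index in the dictionary:
  0 -> 'run'
  0 -> 'run'
  0 -> 'run'
  2 -> 'slow'

Decoded: "run run run slow"


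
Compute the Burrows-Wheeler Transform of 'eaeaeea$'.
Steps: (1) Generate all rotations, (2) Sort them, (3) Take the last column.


Rotations (sorted):
  0: $eaeaeea -> last char: a
  1: a$eaeaee -> last char: e
  2: aeaeea$e -> last char: e
  3: aeea$eae -> last char: e
  4: ea$eaeae -> last char: e
  5: eaeaeea$ -> last char: $
  6: eaeea$ea -> last char: a
  7: eea$eaea -> last char: a


BWT = aeeee$aa


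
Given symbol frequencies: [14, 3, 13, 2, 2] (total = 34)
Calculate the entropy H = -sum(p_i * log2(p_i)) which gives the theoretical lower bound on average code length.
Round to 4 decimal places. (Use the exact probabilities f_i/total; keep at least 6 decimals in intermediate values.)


Per-symbol terms -p_i * log2(p_i) with p_i = f_i/34:
  p = 14/34 = 0.411765: log2(p) = -1.280108, -p*log2(p) = 0.527103
  p = 3/34 = 0.088235: log2(p) = -3.502500, -p*log2(p) = 0.309044
  p = 13/34 = 0.382353: log2(p) = -1.387023, -p*log2(p) = 0.530332
  p = 2/34 = 0.058824: log2(p) = -4.087463, -p*log2(p) = 0.240439
  p = 2/34 = 0.058824: log2(p) = -4.087463, -p*log2(p) = 0.240439
H = 0.527103 + 0.309044 + 0.530332 + 0.240439 + 0.240439 = 1.847357

H = 1.8474 bits/symbol


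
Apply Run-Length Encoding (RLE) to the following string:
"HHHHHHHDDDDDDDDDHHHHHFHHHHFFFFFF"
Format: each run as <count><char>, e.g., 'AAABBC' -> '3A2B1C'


Scanning runs left to right:
  i=0: run of 'H' x 7 -> '7H'
  i=7: run of 'D' x 9 -> '9D'
  i=16: run of 'H' x 5 -> '5H'
  i=21: run of 'F' x 1 -> '1F'
  i=22: run of 'H' x 4 -> '4H'
  i=26: run of 'F' x 6 -> '6F'

RLE = 7H9D5H1F4H6F


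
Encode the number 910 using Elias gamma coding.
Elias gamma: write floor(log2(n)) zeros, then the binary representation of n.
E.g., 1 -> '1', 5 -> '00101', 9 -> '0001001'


num_bits = floor(log2(910)) + 1 = 10
leading_zeros = num_bits - 1 = 9
binary(910) = 1110001110

Elias gamma(910) = '000000000' + '1110001110' = 0000000001110001110 (19 bits)


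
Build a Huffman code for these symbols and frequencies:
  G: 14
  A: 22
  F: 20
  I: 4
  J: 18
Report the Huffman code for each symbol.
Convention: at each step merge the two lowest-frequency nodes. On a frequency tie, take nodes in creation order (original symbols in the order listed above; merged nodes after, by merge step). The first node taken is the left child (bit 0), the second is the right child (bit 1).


Huffman tree construction:
Step 1: Merge I(4) + G(14) = 18
Step 2: Merge J(18) + (I+G)(18) = 36
Step 3: Merge F(20) + A(22) = 42
Step 4: Merge (J+(I+G))(36) + (F+A)(42) = 78
Read each symbol's code off the tree from the root (left child = 0, right child = 1).

Codes:
  G: 011 (length 3)
  A: 11 (length 2)
  F: 10 (length 2)
  I: 010 (length 3)
  J: 00 (length 2)
Average code length: 174/78 = 2.2308 bits/symbol


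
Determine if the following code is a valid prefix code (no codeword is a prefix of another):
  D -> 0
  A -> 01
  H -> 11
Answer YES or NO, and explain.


Checking each pair (does one codeword prefix another?):
  D='0' vs A='01': prefix -- VIOLATION

NO -- this is NOT a valid prefix code. D (0) is a prefix of A (01).


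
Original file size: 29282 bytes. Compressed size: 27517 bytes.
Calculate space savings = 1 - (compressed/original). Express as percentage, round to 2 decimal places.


ratio = compressed/original = 27517/29282 = 0.939724
savings = 1 - ratio = 1 - 0.939724 = 0.060276
as a percentage: 0.060276 * 100 = 6.03%

Space savings = 1 - 27517/29282 = 6.03%


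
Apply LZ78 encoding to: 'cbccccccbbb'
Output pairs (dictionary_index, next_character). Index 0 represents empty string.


LZ78 encoding steps:
Dictionary: {0: ''}
Step 1: w='' (idx 0), next='c' -> output (0, 'c'), add 'c' as idx 1
Step 2: w='' (idx 0), next='b' -> output (0, 'b'), add 'b' as idx 2
Step 3: w='c' (idx 1), next='c' -> output (1, 'c'), add 'cc' as idx 3
Step 4: w='cc' (idx 3), next='c' -> output (3, 'c'), add 'ccc' as idx 4
Step 5: w='c' (idx 1), next='b' -> output (1, 'b'), add 'cb' as idx 5
Step 6: w='b' (idx 2), next='b' -> output (2, 'b'), add 'bb' as idx 6


Encoded: [(0, 'c'), (0, 'b'), (1, 'c'), (3, 'c'), (1, 'b'), (2, 'b')]
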